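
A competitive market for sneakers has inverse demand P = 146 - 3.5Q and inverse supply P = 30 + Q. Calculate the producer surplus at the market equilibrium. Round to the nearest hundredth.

332.25

Setting demand equal to supply, 116 = 4.5Q, so Q* = 25.7778 and P* = 55.7778.
PS is the area between P* and the supply curve from 0 to Q*: (1/2)(25.7778)(25.7778) = 332.2469.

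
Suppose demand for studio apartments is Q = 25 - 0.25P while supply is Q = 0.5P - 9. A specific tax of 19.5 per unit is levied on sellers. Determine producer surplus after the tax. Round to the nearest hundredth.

Rewriting demand in inverse form: P = 100 - 4Q.
Rewriting supply in inverse form: P = 18 + 2Q.
Without the tax, 100 - 4Q = 18 + 2Q so Q* = 13.6667 and P* = 45.3333.
A tax on sellers shifts supply up by 19.5: 100 - 4Q = 18 + 2Q + 19.5, so Q_t = 10.4167. Buyers pay P_b = 58.3333; sellers receive P_s = P_b - 19.5 = 38.8333.
Producer surplus is the triangle above supply below P_s: (1/2)(10.4167)(38.8333 - 18) = 108.5069.

108.51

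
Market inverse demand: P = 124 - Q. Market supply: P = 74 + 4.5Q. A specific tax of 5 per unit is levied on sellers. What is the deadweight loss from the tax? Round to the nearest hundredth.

Pre-tax equilibrium: 124 - Q = 74 + 4.5Q gives Q* = 9.0909, P* = 114.9091.
With the tax, sellers need 5 more per unit: 124 - Q = 74 + 4.5Q + 5, so Q_t = 8.1818. Buyers pay P_b = 115.8182; sellers receive P_s = P_b - 5 = 110.8182.
The welfare triangle lost has base Q* - Q_t = 0.9091 and height t = 5, so DWL = (1/2)(0.9091)(5) = 2.2727.

2.27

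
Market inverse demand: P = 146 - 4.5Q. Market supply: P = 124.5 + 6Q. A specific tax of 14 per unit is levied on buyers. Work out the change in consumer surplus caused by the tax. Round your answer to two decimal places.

Without the tax, 146 - 4.5Q = 124.5 + 6Q so Q* = 2.0476 and P* = 136.7857.
With the tax, buyers' net willingness to pay falls by 14: (146 - 14) - 4.5Q = 124.5 + 6Q, so Q_t = 0.7143. Buyers pay P_b = 142.7857; sellers receive P_s = P_b - 14 = 128.7857.
Consumers lose the trapezoid between P* and P_b out to Q_t plus the triangle from Q_t to Q*: change in CS = 1.148 - 9.4337 = -8.2857.

-8.29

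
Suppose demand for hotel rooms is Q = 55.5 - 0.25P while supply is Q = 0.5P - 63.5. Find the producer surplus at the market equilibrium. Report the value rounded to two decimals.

Rewriting demand in inverse form: P = 222 - 4Q.
Rewriting supply in inverse form: P = 127 + 2Q.
Set 222 - 4Q = 127 + 2Q, which gives 95 = 6Q, so Q* = 15.8333 and P* = 222 - 4(15.8333) = 158.6667.
Producer surplus is the triangle above supply below P*: (1/2)(15.8333)(158.6667 - 127) = (1/2)(15.8333)(31.6667) = 250.6944.

250.69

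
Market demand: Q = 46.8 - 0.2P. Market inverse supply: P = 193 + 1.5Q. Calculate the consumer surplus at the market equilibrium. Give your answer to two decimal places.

99.47

Rewriting demand in inverse form: P = 234 - 5Q.
Set 234 - 5Q = 193 + 1.5Q, which gives 41 = 6.5Q, so Q* = 6.3077 and P* = 234 - 5(6.3077) = 202.4615.
CS is the area between the demand curve and P* from 0 to Q*: (1/2)(6.3077)(31.5385) = 99.4675.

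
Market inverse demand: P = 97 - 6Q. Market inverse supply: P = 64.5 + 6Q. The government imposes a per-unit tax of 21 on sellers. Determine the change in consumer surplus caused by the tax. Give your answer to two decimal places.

-19.25

Pre-tax equilibrium: 97 - 6Q = 64.5 + 6Q gives Q* = 2.7083, P* = 80.75.
With the tax, sellers need 21 more per unit: 97 - 6Q = 64.5 + 6Q + 21, so Q_t = 0.9583. Buyers pay P_b = 91.25; sellers receive P_s = P_b - 21 = 70.25.
CS falls from (1/2)(2.7083)(16.25) = 22.0052 to (1/2)(0.9583)(5.75) = 2.7552, a change of -19.25.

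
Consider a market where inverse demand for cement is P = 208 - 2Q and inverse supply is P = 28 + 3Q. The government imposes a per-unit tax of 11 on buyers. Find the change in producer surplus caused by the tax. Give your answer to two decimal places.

-230.34

Without the tax, 208 - 2Q = 28 + 3Q so Q* = 36 and P* = 136.
With the tax, buyers' net willingness to pay falls by 11: (208 - 11) - 2Q = 28 + 3Q, so Q_t = 33.8. Buyers pay P_b = 140.4; sellers receive P_s = P_b - 11 = 129.4.
Producers lose the trapezoid between P_s and P* out to Q_t plus the triangle from Q_t to Q*: change in PS = 1713.66 - 1944 = -230.34.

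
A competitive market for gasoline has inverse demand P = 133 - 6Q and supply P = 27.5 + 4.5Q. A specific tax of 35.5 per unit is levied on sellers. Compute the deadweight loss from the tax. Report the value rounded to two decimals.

60.01

Pre-tax equilibrium: 133 - 6Q = 27.5 + 4.5Q gives Q* = 10.0476, P* = 72.7143.
A tax on sellers shifts supply up by 35.5: 133 - 6Q = 27.5 + 4.5Q + 35.5, so Q_t = 6.6667. Buyers pay P_b = 93; sellers receive P_s = P_b - 35.5 = 57.5.
Deadweight loss is the triangle between the curves from Q_t to Q*: (1/2)(10.0476 - 6.6667)(35.5) = 60.0119.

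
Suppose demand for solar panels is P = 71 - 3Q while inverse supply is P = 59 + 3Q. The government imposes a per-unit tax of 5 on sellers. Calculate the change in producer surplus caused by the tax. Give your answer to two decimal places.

-3.96

Without the tax, 71 - 3Q = 59 + 3Q so Q* = 2 and P* = 65.
A tax on sellers shifts supply up by 5: 71 - 3Q = 59 + 3Q + 5, so Q_t = 1.1667. Buyers pay P_b = 67.5; sellers receive P_s = P_b - 5 = 62.5.
PS falls from (1/2)(2)(6) = 6 to (1/2)(1.1667)(3.5) = 2.0417, a change of -3.9583.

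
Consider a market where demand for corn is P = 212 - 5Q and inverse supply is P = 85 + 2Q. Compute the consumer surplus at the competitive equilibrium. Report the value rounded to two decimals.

Setting demand equal to supply, 127 = 7Q, so Q* = 18.1429 and P* = 121.2857.
The demand choke price is 212, so CS = (1/2)(Q*)(212 - P*) = (1/2)(18.1429)(90.7143) = 822.9082.

822.91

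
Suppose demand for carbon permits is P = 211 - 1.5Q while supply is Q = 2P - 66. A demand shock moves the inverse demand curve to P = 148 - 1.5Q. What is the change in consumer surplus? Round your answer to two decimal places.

-3461.06

Rewriting supply in inverse form: P = 33 + 0.5Q.
Initial equilibrium: Q_0 = 89, P_0 = 77.5; CS_0 = (1/2)(89)(133.5) = 5940.75, PS_0 = (1/2)(89)(44.5) = 1980.25.
New equilibrium: 148 - 1.5Q = 33 + 0.5Q gives Q_1 = 57.5, P_1 = 61.75; CS_1 = 2479.6875, PS_1 = 826.5625.
Change in consumer surplus = 2479.6875 - 5940.75 = -3461.0625.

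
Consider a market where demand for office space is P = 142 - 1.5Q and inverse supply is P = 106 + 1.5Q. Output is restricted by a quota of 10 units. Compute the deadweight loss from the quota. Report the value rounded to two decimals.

Without the quota, 142 - 1.5Q = 106 + 1.5Q gives Q* = 12.
At Q = 10 the demand price is 142 - 1.5(10) = 127 and the supply price is 106 + 1.5(10) = 121.
Deadweight loss is the triangle between the curves from 10 to 12: (1/2)(127 - 121)(12 - 10) = 6.

6.00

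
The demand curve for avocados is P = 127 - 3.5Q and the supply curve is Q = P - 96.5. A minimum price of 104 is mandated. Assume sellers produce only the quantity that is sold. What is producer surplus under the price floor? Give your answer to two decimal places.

Rewriting supply in inverse form: P = 96.5 + Q.
Free-market equilibrium: 127 - 3.5Q = 96.5 + Q gives Q* = 6.7778, P* = 103.2778.
At the floor price 104, quantity demanded is (127 - 104)/3.5 = 6.5714; demand is the short side, so Q = 6.5714 trades at P = 104.
The supply price at Q = 6.5714 is 103.0714. PS is the trapezoid between 104 and supply over [0, 6.5714]: (1/2)[(104 - 96.5) + (104 - 103.0714)](6.5714) = 27.6939.

27.69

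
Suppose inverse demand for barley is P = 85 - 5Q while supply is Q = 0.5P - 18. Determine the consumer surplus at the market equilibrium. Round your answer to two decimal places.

122.50

Rewriting supply in inverse form: P = 36 + 2Q.
Setting demand equal to supply, 49 = 7Q, so Q* = 7 and P* = 50.
Consumer surplus is the triangle under demand above P*: (1/2)(7)(85 - 50) = (1/2)(7)(35) = 122.5.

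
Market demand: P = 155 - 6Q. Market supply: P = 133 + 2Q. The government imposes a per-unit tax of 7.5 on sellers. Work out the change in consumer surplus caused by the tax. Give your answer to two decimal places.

Without the tax, 155 - 6Q = 133 + 2Q so Q* = 2.75 and P* = 138.5.
A tax on sellers shifts supply up by 7.5: 155 - 6Q = 133 + 2Q + 7.5, so Q_t = 1.8125. Buyers pay P_b = 144.125; sellers receive P_s = P_b - 7.5 = 136.625.
CS falls from (1/2)(2.75)(16.5) = 22.6875 to (1/2)(1.8125)(10.875) = 9.8555, a change of -12.832.

-12.83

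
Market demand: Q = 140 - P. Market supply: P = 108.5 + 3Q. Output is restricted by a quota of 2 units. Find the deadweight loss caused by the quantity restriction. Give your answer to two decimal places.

Rewriting demand in inverse form: P = 140 - Q.
Unrestricted equilibrium: Q* = (140 - 108.5)/(1 + 3) = 7.875.
At Q = 2 the demand price is 140 - (2) = 138 and the supply price is 108.5 + 3(2) = 114.5.
Deadweight loss is the triangle between the curves from 2 to 7.875: (1/2)(138 - 114.5)(7.875 - 2) = 69.0312.

69.03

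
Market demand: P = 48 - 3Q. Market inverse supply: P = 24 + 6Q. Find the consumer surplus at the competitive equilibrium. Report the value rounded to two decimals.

10.67

Setting demand equal to supply, 24 = 9Q, so Q* = 2.6667 and P* = 40.
CS is the area between the demand curve and P* from 0 to Q*: (1/2)(2.6667)(8) = 10.6667.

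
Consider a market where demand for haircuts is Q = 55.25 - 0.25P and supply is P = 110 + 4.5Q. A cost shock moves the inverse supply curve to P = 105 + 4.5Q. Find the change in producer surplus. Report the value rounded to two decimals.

Rewriting demand in inverse form: P = 221 - 4Q.
Initial equilibrium: Q_0 = 13.0588, P_0 = 168.7647; CS_0 = (1/2)(13.0588)(52.2353) = 341.0657, PS_0 = (1/2)(13.0588)(58.7647) = 383.699.
New equilibrium: 221 - 4Q = 105 + 4.5Q gives Q_1 = 13.6471, P_1 = 166.4118; CS_1 = 372.4844, PS_1 = 419.045.
Change in producer surplus = 419.045 - 383.699 = 35.346.

35.35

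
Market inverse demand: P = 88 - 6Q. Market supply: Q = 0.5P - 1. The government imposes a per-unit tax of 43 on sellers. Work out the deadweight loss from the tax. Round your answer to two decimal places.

115.56

Rewriting supply in inverse form: P = 2 + 2Q.
Without the tax, 88 - 6Q = 2 + 2Q so Q* = 10.75 and P* = 23.5.
A tax on sellers shifts supply up by 43: 88 - 6Q = 2 + 2Q + 43, so Q_t = 5.375. Buyers pay P_b = 55.75; sellers receive P_s = P_b - 43 = 12.75.
Deadweight loss is the triangle between the curves from Q_t to Q*: (1/2)(10.75 - 5.375)(43) = 115.5625.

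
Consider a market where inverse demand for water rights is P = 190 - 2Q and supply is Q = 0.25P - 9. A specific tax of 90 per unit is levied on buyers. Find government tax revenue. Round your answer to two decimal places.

960.00

Rewriting supply in inverse form: P = 36 + 4Q.
Pre-tax equilibrium: 190 - 2Q = 36 + 4Q gives Q* = 25.6667, P* = 138.6667.
With the tax, buyers' net willingness to pay falls by 90: (190 - 90) - 2Q = 36 + 4Q, so Q_t = 10.6667. Buyers pay P_b = 168.6667; sellers receive P_s = P_b - 90 = 78.6667.
Tax revenue = t x Q_t = 90 x 10.6667 = 960.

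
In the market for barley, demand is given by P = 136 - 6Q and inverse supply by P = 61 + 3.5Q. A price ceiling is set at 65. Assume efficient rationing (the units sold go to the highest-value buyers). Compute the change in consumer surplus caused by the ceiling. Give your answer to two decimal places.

Without the control, 136 - 6Q = 61 + 3.5Q so Q* = 7.8947 and P* = 88.6316.
At the ceiling price 65, quantity supplied is (65 - 61)/3.5 = 1.1429; supply is the short side, so Q = 1.1429 trades at P = 65.
CS goes from (1/2)(7.8947)(47.3684) = 186.9806 to 77.2245 (computed as (136 - 65)(1.1429) - (1/2)(6)(1.1429)^2), a change of -109.7561.

-109.76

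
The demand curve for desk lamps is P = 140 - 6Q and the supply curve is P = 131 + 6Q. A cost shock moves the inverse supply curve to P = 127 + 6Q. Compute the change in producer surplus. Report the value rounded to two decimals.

1.83

Initial equilibrium: Q_0 = 0.75, P_0 = 135.5; CS_0 = (1/2)(0.75)(4.5) = 1.6875, PS_0 = (1/2)(0.75)(4.5) = 1.6875.
New equilibrium: 140 - 6Q = 127 + 6Q gives Q_1 = 1.0833, P_1 = 133.5; CS_1 = 3.5208, PS_1 = 3.5208.
Change in producer surplus = 3.5208 - 1.6875 = 1.8333.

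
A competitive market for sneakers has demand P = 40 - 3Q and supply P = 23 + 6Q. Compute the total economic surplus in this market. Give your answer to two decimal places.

16.06

Set 40 - 3Q = 23 + 6Q, which gives 17 = 9Q, so Q* = 1.8889 and P* = 40 - 3(1.8889) = 34.3333.
CS = (1/2)(1.8889)(5.6667) = 5.3519 and PS = (1/2)(1.8889)(11.3333) = 10.7037, so total surplus = 16.0556.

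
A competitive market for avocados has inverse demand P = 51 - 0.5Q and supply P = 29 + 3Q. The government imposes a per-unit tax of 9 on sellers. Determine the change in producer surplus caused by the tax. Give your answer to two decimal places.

Without the tax, 51 - 0.5Q = 29 + 3Q so Q* = 6.2857 and P* = 47.8571.
A tax on sellers shifts supply up by 9: 51 - 0.5Q = 29 + 3Q + 9, so Q_t = 3.7143. Buyers pay P_b = 49.1429; sellers receive P_s = P_b - 9 = 40.1429.
PS falls from (1/2)(6.2857)(18.8571) = 59.2653 to (1/2)(3.7143)(11.1429) = 20.6939, a change of -38.5714.

-38.57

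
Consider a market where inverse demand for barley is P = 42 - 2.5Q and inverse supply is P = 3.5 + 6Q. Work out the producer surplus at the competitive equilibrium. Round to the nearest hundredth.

Equilibrium: 42 - 2.5Q = 3.5 + 6Q, so Q* = 4.5294 and P* = 30.6765.
Producer surplus is the triangle above supply below P*: (1/2)(4.5294)(30.6765 - 3.5) = (1/2)(4.5294)(27.1765) = 61.5467.

61.55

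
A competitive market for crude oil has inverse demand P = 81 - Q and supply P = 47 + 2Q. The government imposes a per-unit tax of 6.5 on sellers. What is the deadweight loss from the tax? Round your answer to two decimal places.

7.04

Without the tax, 81 - Q = 47 + 2Q so Q* = 11.3333 and P* = 69.6667.
With the tax, sellers need 6.5 more per unit: 81 - Q = 47 + 2Q + 6.5, so Q_t = 9.1667. Buyers pay P_b = 71.8333; sellers receive P_s = P_b - 6.5 = 65.3333.
Deadweight loss is the triangle between the curves from Q_t to Q*: (1/2)(11.3333 - 9.1667)(6.5) = 7.0417.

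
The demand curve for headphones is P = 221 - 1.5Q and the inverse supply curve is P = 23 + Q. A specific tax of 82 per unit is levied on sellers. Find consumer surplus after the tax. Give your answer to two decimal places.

Pre-tax equilibrium: 221 - 1.5Q = 23 + Q gives Q* = 79.2, P* = 102.2.
A tax on sellers shifts supply up by 82: 221 - 1.5Q = 23 + Q + 82, so Q_t = 46.4. Buyers pay P_b = 151.4; sellers receive P_s = P_b - 82 = 69.4.
CS = (1/2)(Q_t)(221 - P_b) = (1/2)(46.4)(69.6) = 1614.72.

1614.72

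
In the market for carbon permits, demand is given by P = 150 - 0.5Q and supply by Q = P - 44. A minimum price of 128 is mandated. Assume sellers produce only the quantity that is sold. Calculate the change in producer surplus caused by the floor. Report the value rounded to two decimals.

Rewriting supply in inverse form: P = 44 + Q.
Without the control, 150 - 0.5Q = 44 + Q so Q* = 70.6667 and P* = 114.6667.
At the floor price 128, quantity demanded is (150 - 128)/0.5 = 44; demand is the short side, so Q = 44 trades at P = 128.
PS goes from (1/2)(70.6667)(70.6667) = 2496.8889 to 2728 (computed as (128 - 44)(44) - (1/2)(1)(44)^2), a change of 231.1111.

231.11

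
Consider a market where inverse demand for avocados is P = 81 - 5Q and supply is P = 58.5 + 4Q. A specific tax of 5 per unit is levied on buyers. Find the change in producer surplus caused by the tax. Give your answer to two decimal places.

-4.94

Without the tax, 81 - 5Q = 58.5 + 4Q so Q* = 2.5 and P* = 68.5.
A tax on buyers shifts demand down by 5: (81 - 5) - 5Q = 58.5 + 4Q, so Q_t = 1.9444. Buyers pay P_b = 71.2778; sellers receive P_s = P_b - 5 = 66.2778.
Producers lose the trapezoid between P_s and P* out to Q_t plus the triangle from Q_t to Q*: change in PS = 7.5617 - 12.5 = -4.9383.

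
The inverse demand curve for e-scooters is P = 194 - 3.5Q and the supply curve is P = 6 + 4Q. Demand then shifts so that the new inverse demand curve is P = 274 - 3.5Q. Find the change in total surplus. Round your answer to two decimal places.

2432.00

Initial equilibrium: Q_0 = 25.0667, P_0 = 106.2667; CS_0 = (1/2)(25.0667)(87.7333) = 1099.5911, PS_0 = (1/2)(25.0667)(100.2667) = 1256.6756.
New equilibrium: 274 - 3.5Q = 6 + 4Q gives Q_1 = 35.7333, P_1 = 148.9333; CS_1 = 2234.5244, PS_1 = 2553.7422.
Change in total surplus = (2234.5244 + 2553.7422) - (1099.5911 + 1256.6756) = 2432.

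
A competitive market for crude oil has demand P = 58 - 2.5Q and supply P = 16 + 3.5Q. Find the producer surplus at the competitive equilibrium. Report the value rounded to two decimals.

Set 58 - 2.5Q = 16 + 3.5Q, which gives 42 = 6Q, so Q* = 7 and P* = 58 - 2.5(7) = 40.5.
The supply curve's price intercept is 16, so PS = (1/2)(Q*)(P* - 16) = (1/2)(7)(24.5) = 85.75.

85.75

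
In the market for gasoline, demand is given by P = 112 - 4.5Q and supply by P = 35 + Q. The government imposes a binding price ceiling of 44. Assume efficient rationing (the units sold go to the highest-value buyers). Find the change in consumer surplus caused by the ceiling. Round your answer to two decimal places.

-11.25

Free-market equilibrium: 112 - 4.5Q = 35 + Q gives Q* = 14, P* = 49.
At P = 44, sellers supply (44 - 35)/1 = 9 while buyers want more, so the quantity traded is 9 at price 44.
CS goes from (1/2)(14)(63) = 441 to 429.75 (computed as (112 - 44)(9) - (1/2)(4.5)(9)^2), a change of -11.25.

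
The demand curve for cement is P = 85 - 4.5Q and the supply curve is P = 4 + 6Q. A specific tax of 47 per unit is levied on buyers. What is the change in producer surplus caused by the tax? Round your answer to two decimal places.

Without the tax, 85 - 4.5Q = 4 + 6Q so Q* = 7.7143 and P* = 50.2857.
A tax on buyers shifts demand down by 47: (85 - 47) - 4.5Q = 4 + 6Q, so Q_t = 3.2381. Buyers pay P_b = 70.4286; sellers receive P_s = P_b - 47 = 23.4286.
Producers lose the trapezoid between P_s and P* out to Q_t plus the triangle from Q_t to Q*: change in PS = 31.4558 - 178.5306 = -147.0748.

-147.07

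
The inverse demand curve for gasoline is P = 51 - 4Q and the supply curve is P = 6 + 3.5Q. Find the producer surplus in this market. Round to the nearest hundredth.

Setting demand equal to supply, 45 = 7.5Q, so Q* = 6 and P* = 27.
Producer surplus is the triangle above supply below P*: (1/2)(6)(27 - 6) = (1/2)(6)(21) = 63.

63.00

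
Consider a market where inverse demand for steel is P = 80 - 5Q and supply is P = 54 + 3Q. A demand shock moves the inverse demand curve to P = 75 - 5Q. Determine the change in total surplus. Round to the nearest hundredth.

-14.69

Initial equilibrium: Q_0 = 3.25, P_0 = 63.75; CS_0 = (1/2)(3.25)(16.25) = 26.4062, PS_0 = (1/2)(3.25)(9.75) = 15.8438.
New equilibrium: 75 - 5Q = 54 + 3Q gives Q_1 = 2.625, P_1 = 61.875; CS_1 = 17.2266, PS_1 = 10.3359.
Change in total surplus = (17.2266 + 10.3359) - (26.4062 + 15.8438) = -14.6875.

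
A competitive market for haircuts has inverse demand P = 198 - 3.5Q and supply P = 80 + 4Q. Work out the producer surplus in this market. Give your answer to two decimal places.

Set 198 - 3.5Q = 80 + 4Q, which gives 118 = 7.5Q, so Q* = 15.7333 and P* = 198 - 3.5(15.7333) = 142.9333.
PS is the area between P* and the supply curve from 0 to Q*: (1/2)(15.7333)(62.9333) = 495.0756.

495.08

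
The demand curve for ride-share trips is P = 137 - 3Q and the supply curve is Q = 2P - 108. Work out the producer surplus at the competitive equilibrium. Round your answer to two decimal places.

140.59

Rewriting supply in inverse form: P = 54 + 0.5Q.
Setting demand equal to supply, 83 = 3.5Q, so Q* = 23.7143 and P* = 65.8571.
Producer surplus is the triangle above supply below P*: (1/2)(23.7143)(65.8571 - 54) = (1/2)(23.7143)(11.8571) = 140.5918.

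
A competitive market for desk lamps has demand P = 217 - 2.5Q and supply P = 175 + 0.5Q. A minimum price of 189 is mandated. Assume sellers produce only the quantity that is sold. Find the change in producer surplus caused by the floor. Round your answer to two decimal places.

76.44

Free-market equilibrium: 217 - 2.5Q = 175 + 0.5Q gives Q* = 14, P* = 182.
At P = 189, buyers demand (217 - 189)/2.5 = 11.2 while sellers would supply more, so the quantity traded is 11.2 at price 189.
PS goes from (1/2)(14)(7) = 49 to 125.44 (computed as (189 - 175)(11.2) - (1/2)(0.5)(11.2)^2), a change of 76.44.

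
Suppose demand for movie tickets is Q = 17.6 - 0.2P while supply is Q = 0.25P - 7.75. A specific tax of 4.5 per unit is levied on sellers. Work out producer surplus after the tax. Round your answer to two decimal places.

68.06

Rewriting demand in inverse form: P = 88 - 5Q.
Rewriting supply in inverse form: P = 31 + 4Q.
Pre-tax equilibrium: 88 - 5Q = 31 + 4Q gives Q* = 6.3333, P* = 56.3333.
A tax on sellers shifts supply up by 4.5: 88 - 5Q = 31 + 4Q + 4.5, so Q_t = 5.8333. Buyers pay P_b = 58.8333; sellers receive P_s = P_b - 4.5 = 54.3333.
Producer surplus is the triangle above supply below P_s: (1/2)(5.8333)(54.3333 - 31) = 68.0556.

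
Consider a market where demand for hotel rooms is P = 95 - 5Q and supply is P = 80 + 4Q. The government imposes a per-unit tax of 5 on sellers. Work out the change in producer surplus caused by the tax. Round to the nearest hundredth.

Without the tax, 95 - 5Q = 80 + 4Q so Q* = 1.6667 and P* = 86.6667.
With the tax, sellers need 5 more per unit: 95 - 5Q = 80 + 4Q + 5, so Q_t = 1.1111. Buyers pay P_b = 89.4444; sellers receive P_s = P_b - 5 = 84.4444.
Producers lose the trapezoid between P_s and P* out to Q_t plus the triangle from Q_t to Q*: change in PS = 2.4691 - 5.5556 = -3.0864.

-3.09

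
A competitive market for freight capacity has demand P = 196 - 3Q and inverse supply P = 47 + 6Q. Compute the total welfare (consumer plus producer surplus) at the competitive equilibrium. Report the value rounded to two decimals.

1233.39

Set 196 - 3Q = 47 + 6Q, which gives 149 = 9Q, so Q* = 16.5556 and P* = 196 - 3(16.5556) = 146.3333.
CS = (1/2)(16.5556)(49.6667) = 411.1296 and PS = (1/2)(16.5556)(99.3333) = 822.2593, so total surplus = 1233.3889.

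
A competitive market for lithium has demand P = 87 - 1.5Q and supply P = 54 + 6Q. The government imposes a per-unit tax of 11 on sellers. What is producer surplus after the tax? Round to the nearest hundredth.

25.81

Pre-tax equilibrium: 87 - 1.5Q = 54 + 6Q gives Q* = 4.4, P* = 80.4.
A tax on sellers shifts supply up by 11: 87 - 1.5Q = 54 + 6Q + 11, so Q_t = 2.9333. Buyers pay P_b = 82.6; sellers receive P_s = P_b - 11 = 71.6.
Producer surplus is the triangle above supply below P_s: (1/2)(2.9333)(71.6 - 54) = 25.8133.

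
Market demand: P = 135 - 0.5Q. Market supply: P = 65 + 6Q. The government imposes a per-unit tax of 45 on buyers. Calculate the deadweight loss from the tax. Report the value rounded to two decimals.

155.77

Without the tax, 135 - 0.5Q = 65 + 6Q so Q* = 10.7692 and P* = 129.6154.
With the tax, buyers' net willingness to pay falls by 45: (135 - 45) - 0.5Q = 65 + 6Q, so Q_t = 3.8462. Buyers pay P_b = 133.0769; sellers receive P_s = P_b - 45 = 88.0769.
The welfare triangle lost has base Q* - Q_t = 6.9231 and height t = 45, so DWL = (1/2)(6.9231)(45) = 155.7692.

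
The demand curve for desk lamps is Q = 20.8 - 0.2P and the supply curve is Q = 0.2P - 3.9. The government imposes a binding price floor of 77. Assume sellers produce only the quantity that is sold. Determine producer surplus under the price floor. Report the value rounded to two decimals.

237.60

Rewriting demand in inverse form: P = 104 - 5Q.
Rewriting supply in inverse form: P = 19.5 + 5Q.
Free-market equilibrium: 104 - 5Q = 19.5 + 5Q gives Q* = 8.45, P* = 61.75.
At the floor price 77, quantity demanded is (104 - 77)/5 = 5.4; demand is the short side, so Q = 5.4 trades at P = 77.
The supply price at Q = 5.4 is 46.5. PS is the trapezoid between 77 and supply over [0, 5.4]: (1/2)[(77 - 19.5) + (77 - 46.5)](5.4) = 237.6.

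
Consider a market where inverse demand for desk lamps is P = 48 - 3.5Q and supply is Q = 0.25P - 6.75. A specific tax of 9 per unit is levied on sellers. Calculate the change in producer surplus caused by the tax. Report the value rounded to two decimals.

Rewriting supply in inverse form: P = 27 + 4Q.
Without the tax, 48 - 3.5Q = 27 + 4Q so Q* = 2.8 and P* = 38.2.
A tax on sellers shifts supply up by 9: 48 - 3.5Q = 27 + 4Q + 9, so Q_t = 1.6. Buyers pay P_b = 42.4; sellers receive P_s = P_b - 9 = 33.4.
PS falls from (1/2)(2.8)(11.2) = 15.68 to (1/2)(1.6)(6.4) = 5.12, a change of -10.56.

-10.56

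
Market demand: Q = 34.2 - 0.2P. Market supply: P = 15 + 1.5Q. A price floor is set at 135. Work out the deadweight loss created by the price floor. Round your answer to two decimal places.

917.28

Rewriting demand in inverse form: P = 171 - 5Q.
Free-market equilibrium: 171 - 5Q = 15 + 1.5Q gives Q* = 24, P* = 51.
At P = 135, buyers demand (171 - 135)/5 = 7.2 while sellers would supply more, so the quantity traded is 7.2 at price 135.
At Q = 7.2 the demand price is 135 and the supply price is 25.8. Deadweight loss is the triangle between the curves from 7.2 to 24: (1/2)(135 - 25.8)(24 - 7.2) = 917.28.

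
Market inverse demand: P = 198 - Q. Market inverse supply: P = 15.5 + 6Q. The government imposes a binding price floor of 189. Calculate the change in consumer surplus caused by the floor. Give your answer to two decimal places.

-299.36

Free-market equilibrium: 198 - Q = 15.5 + 6Q gives Q* = 26.0714, P* = 171.9286.
At P = 189, buyers demand (198 - 189)/1 = 9 while sellers would supply more, so the quantity traded is 9 at price 189.
CS goes from (1/2)(26.0714)(26.0714) = 339.8597 to 40.5 (computed as (198 - 189)(9) - (1/2)(1)(9)^2), a change of -299.3597.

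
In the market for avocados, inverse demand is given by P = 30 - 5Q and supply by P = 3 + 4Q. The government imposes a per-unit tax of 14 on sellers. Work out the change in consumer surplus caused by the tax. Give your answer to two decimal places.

Without the tax, 30 - 5Q = 3 + 4Q so Q* = 3 and P* = 15.
A tax on sellers shifts supply up by 14: 30 - 5Q = 3 + 4Q + 14, so Q_t = 1.4444. Buyers pay P_b = 22.7778; sellers receive P_s = P_b - 14 = 8.7778.
CS falls from (1/2)(3)(15) = 22.5 to (1/2)(1.4444)(7.2222) = 5.216, a change of -17.284.

-17.28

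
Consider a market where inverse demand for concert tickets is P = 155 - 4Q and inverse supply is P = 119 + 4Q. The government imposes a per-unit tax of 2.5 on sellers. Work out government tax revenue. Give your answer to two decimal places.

Pre-tax equilibrium: 155 - 4Q = 119 + 4Q gives Q* = 4.5, P* = 137.
With the tax, sellers need 2.5 more per unit: 155 - 4Q = 119 + 4Q + 2.5, so Q_t = 4.1875. Buyers pay P_b = 138.25; sellers receive P_s = P_b - 2.5 = 135.75.
Revenue is the tax times quantity traded: 2.5 x 4.1875 = 10.4688.

10.47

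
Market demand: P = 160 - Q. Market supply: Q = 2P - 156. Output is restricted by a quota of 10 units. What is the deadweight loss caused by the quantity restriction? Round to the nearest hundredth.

1496.33

Rewriting supply in inverse form: P = 78 + 0.5Q.
Unrestricted equilibrium: Q* = (160 - 78)/(1 + 0.5) = 54.6667.
At Q = 10 the demand price is 160 - (10) = 150 and the supply price is 78 + 0.5(10) = 83.
Deadweight loss is the triangle between the curves from 10 to 54.6667: (1/2)(150 - 83)(54.6667 - 10) = 1496.3333.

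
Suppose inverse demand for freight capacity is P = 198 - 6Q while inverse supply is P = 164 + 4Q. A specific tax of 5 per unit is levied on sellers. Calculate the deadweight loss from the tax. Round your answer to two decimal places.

1.25

Without the tax, 198 - 6Q = 164 + 4Q so Q* = 3.4 and P* = 177.6.
A tax on sellers shifts supply up by 5: 198 - 6Q = 164 + 4Q + 5, so Q_t = 2.9. Buyers pay P_b = 180.6; sellers receive P_s = P_b - 5 = 175.6.
Deadweight loss is the triangle between the curves from Q_t to Q*: (1/2)(3.4 - 2.9)(5) = 1.25.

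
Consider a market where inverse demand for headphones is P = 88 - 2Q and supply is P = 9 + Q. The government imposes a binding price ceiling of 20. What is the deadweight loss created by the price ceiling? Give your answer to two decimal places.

352.67

Free-market equilibrium: 88 - 2Q = 9 + Q gives Q* = 26.3333, P* = 35.3333.
At the ceiling price 20, quantity supplied is (20 - 9)/1 = 11; supply is the short side, so Q = 11 trades at P = 20.
The lost-trades triangle has base Q* - 11 = 15.3333 and height equal to the gap between the curves at Q = 11, which is 66 - 20 = 46. DWL = (1/2)(15.3333)(46) = 352.6667.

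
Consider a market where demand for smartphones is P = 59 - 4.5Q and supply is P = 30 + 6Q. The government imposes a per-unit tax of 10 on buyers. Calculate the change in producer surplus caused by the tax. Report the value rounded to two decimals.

Pre-tax equilibrium: 59 - 4.5Q = 30 + 6Q gives Q* = 2.7619, P* = 46.5714.
A tax on buyers shifts demand down by 10: (59 - 10) - 4.5Q = 30 + 6Q, so Q_t = 1.8095. Buyers pay P_b = 50.8571; sellers receive P_s = P_b - 10 = 40.8571.
Producers lose the trapezoid between P_s and P* out to Q_t plus the triangle from Q_t to Q*: change in PS = 9.8231 - 22.8844 = -13.0612.

-13.06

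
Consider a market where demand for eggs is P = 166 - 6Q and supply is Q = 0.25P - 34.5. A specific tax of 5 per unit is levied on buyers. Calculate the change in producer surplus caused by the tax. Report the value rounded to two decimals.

-5.10

Rewriting supply in inverse form: P = 138 + 4Q.
Without the tax, 166 - 6Q = 138 + 4Q so Q* = 2.8 and P* = 149.2.
A tax on buyers shifts demand down by 5: (166 - 5) - 6Q = 138 + 4Q, so Q_t = 2.3. Buyers pay P_b = 152.2; sellers receive P_s = P_b - 5 = 147.2.
PS falls from (1/2)(2.8)(11.2) = 15.68 to (1/2)(2.3)(9.2) = 10.58, a change of -5.1.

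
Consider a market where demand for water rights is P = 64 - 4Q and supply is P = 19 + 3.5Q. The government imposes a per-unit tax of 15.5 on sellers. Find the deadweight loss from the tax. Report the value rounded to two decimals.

Pre-tax equilibrium: 64 - 4Q = 19 + 3.5Q gives Q* = 6, P* = 40.
A tax on sellers shifts supply up by 15.5: 64 - 4Q = 19 + 3.5Q + 15.5, so Q_t = 3.9333. Buyers pay P_b = 48.2667; sellers receive P_s = P_b - 15.5 = 32.7667.
Deadweight loss is the triangle between the curves from Q_t to Q*: (1/2)(6 - 3.9333)(15.5) = 16.0167.

16.02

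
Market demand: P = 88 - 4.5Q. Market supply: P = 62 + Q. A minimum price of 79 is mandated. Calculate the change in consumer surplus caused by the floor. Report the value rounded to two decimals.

-41.28

Without the control, 88 - 4.5Q = 62 + Q so Q* = 4.7273 and P* = 66.7273.
At P = 79, buyers demand (88 - 79)/4.5 = 2 while sellers would supply more, so the quantity traded is 2 at price 79.
CS goes from (1/2)(4.7273)(21.2727) = 50.281 to 9 (computed as (88 - 79)(2) - (1/2)(4.5)(2)^2), a change of -41.281.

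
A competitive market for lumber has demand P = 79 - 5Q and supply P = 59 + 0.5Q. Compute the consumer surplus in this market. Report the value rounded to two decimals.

Setting demand equal to supply, 20 = 5.5Q, so Q* = 3.6364 and P* = 60.8182.
Consumer surplus is the triangle under demand above P*: (1/2)(3.6364)(79 - 60.8182) = (1/2)(3.6364)(18.1818) = 33.0579.

33.06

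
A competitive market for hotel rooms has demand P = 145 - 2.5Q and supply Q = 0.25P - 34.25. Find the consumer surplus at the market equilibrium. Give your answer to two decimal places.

1.89

Rewriting supply in inverse form: P = 137 + 4Q.
Setting demand equal to supply, 8 = 6.5Q, so Q* = 1.2308 and P* = 141.9231.
Consumer surplus is the triangle under demand above P*: (1/2)(1.2308)(145 - 141.9231) = (1/2)(1.2308)(3.0769) = 1.8935.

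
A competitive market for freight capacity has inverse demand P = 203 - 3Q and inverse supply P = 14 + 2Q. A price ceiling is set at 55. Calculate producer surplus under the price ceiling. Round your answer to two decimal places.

Free-market equilibrium: 203 - 3Q = 14 + 2Q gives Q* = 37.8, P* = 89.6.
At the ceiling price 55, quantity supplied is (55 - 14)/2 = 20.5; supply is the short side, so Q = 20.5 trades at P = 55.
PS is the triangle above supply below 55: (1/2)(20.5)(55 - 14) = 420.25.

420.25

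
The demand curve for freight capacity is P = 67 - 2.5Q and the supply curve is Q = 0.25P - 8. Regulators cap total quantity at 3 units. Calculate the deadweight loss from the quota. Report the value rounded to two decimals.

Rewriting supply in inverse form: P = 32 + 4Q.
Unrestricted equilibrium: Q* = (67 - 32)/(2.5 + 4) = 5.3846.
At Q = 3 the demand price is 67 - 2.5(3) = 59.5 and the supply price is 32 + 4(3) = 44.
DWL = (1/2)(gap between curves at 3) x (Q* - 3) = (1/2)(15.5)(2.3846) = 18.4808.

18.48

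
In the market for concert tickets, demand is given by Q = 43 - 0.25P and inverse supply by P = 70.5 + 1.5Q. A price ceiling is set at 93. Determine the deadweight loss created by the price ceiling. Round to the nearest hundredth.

Rewriting demand in inverse form: P = 172 - 4Q.
Without the control, 172 - 4Q = 70.5 + 1.5Q so Q* = 18.4545 and P* = 98.1818.
At P = 93, sellers supply (93 - 70.5)/1.5 = 15 while buyers want more, so the quantity traded is 15 at price 93.
At Q = 15 the demand price is 112 and the supply price is 93. Deadweight loss is the triangle between the curves from 15 to 18.4545: (1/2)(112 - 93)(18.4545 - 15) = 32.8182.

32.82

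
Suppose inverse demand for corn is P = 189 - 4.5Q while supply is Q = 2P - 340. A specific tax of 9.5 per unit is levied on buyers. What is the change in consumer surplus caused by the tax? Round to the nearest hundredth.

Rewriting supply in inverse form: P = 170 + 0.5Q.
Pre-tax equilibrium: 189 - 4.5Q = 170 + 0.5Q gives Q* = 3.8, P* = 171.9.
A tax on buyers shifts demand down by 9.5: (189 - 9.5) - 4.5Q = 170 + 0.5Q, so Q_t = 1.9. Buyers pay P_b = 180.45; sellers receive P_s = P_b - 9.5 = 170.95.
Consumers lose the trapezoid between P* and P_b out to Q_t plus the triangle from Q_t to Q*: change in CS = 8.1225 - 32.49 = -24.3675.

-24.37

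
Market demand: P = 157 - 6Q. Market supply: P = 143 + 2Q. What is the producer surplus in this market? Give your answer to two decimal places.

3.06

Setting demand equal to supply, 14 = 8Q, so Q* = 1.75 and P* = 146.5.
The supply curve's price intercept is 143, so PS = (1/2)(Q*)(P* - 143) = (1/2)(1.75)(3.5) = 3.0625.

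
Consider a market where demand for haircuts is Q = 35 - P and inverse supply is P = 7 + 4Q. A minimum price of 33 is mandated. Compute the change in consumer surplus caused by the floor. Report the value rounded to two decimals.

-13.68

Rewriting demand in inverse form: P = 35 - Q.
Without the control, 35 - Q = 7 + 4Q so Q* = 5.6 and P* = 29.4.
At P = 33, buyers demand (35 - 33)/1 = 2 while sellers would supply more, so the quantity traded is 2 at price 33.
CS goes from (1/2)(5.6)(5.6) = 15.68 to 2 (computed as (35 - 33)(2) - (1/2)(1)(2)^2), a change of -13.68.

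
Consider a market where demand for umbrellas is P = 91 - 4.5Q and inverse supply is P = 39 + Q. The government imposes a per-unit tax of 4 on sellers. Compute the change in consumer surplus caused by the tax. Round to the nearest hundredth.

Without the tax, 91 - 4.5Q = 39 + Q so Q* = 9.4545 and P* = 48.4545.
A tax on sellers shifts supply up by 4: 91 - 4.5Q = 39 + Q + 4, so Q_t = 8.7273. Buyers pay P_b = 51.7273; sellers receive P_s = P_b - 4 = 47.7273.
CS falls from (1/2)(9.4545)(42.5455) = 201.124 to (1/2)(8.7273)(39.2727) = 171.3719, a change of -29.7521.

-29.75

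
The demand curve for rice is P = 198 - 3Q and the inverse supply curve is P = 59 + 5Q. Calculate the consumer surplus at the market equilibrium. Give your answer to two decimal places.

452.84

Setting demand equal to supply, 139 = 8Q, so Q* = 17.375 and P* = 145.875.
Consumer surplus is the triangle under demand above P*: (1/2)(17.375)(198 - 145.875) = (1/2)(17.375)(52.125) = 452.8359.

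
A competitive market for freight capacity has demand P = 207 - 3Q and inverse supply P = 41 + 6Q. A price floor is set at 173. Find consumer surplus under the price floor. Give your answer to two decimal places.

Without the control, 207 - 3Q = 41 + 6Q so Q* = 18.4444 and P* = 151.6667.
At the floor price 173, quantity demanded is (207 - 173)/3 = 11.3333; demand is the short side, so Q = 11.3333 trades at P = 173.
CS is the triangle under demand above 173: (1/2)(11.3333)(207 - 173) = 192.6667.

192.67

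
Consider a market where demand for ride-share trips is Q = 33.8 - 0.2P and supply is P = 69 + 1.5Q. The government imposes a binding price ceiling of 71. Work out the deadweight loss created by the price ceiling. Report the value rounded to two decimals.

641.68

Rewriting demand in inverse form: P = 169 - 5Q.
Without the control, 169 - 5Q = 69 + 1.5Q so Q* = 15.3846 and P* = 92.0769.
At P = 71, sellers supply (71 - 69)/1.5 = 1.3333 while buyers want more, so the quantity traded is 1.3333 at price 71.
The lost-trades triangle has base Q* - 1.3333 = 14.0513 and height equal to the gap between the curves at Q = 1.3333, which is 162.3333 - 71 = 91.3333. DWL = (1/2)(14.0513)(91.3333) = 641.6752.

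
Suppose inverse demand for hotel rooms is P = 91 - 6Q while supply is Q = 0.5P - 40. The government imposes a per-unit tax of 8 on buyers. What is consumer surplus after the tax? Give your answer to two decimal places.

Rewriting supply in inverse form: P = 80 + 2Q.
Pre-tax equilibrium: 91 - 6Q = 80 + 2Q gives Q* = 1.375, P* = 82.75.
A tax on buyers shifts demand down by 8: (91 - 8) - 6Q = 80 + 2Q, so Q_t = 0.375. Buyers pay P_b = 88.75; sellers receive P_s = P_b - 8 = 80.75.
Consumer surplus is the triangle under demand above P_b: (1/2)(0.375)(91 - 88.75) = 0.4219.

0.42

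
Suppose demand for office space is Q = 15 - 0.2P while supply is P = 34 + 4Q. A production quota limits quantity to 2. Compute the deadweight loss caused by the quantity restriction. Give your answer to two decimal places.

Rewriting demand in inverse form: P = 75 - 5Q.
Without the quota, 75 - 5Q = 34 + 4Q gives Q* = 4.5556.
At Q = 2 the demand price is 75 - 5(2) = 65 and the supply price is 34 + 4(2) = 42.
Deadweight loss is the triangle between the curves from 2 to 4.5556: (1/2)(65 - 42)(4.5556 - 2) = 29.3889.

29.39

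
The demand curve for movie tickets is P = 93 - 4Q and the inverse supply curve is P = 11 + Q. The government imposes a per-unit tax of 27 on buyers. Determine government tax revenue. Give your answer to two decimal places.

297.00

Without the tax, 93 - 4Q = 11 + Q so Q* = 16.4 and P* = 27.4.
A tax on buyers shifts demand down by 27: (93 - 27) - 4Q = 11 + Q, so Q_t = 11. Buyers pay P_b = 49; sellers receive P_s = P_b - 27 = 22.
Revenue is the tax times quantity traded: 27 x 11 = 297.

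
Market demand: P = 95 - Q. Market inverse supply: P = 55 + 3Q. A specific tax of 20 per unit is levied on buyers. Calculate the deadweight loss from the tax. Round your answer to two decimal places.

Without the tax, 95 - Q = 55 + 3Q so Q* = 10 and P* = 85.
A tax on buyers shifts demand down by 20: (95 - 20) - Q = 55 + 3Q, so Q_t = 5. Buyers pay P_b = 90; sellers receive P_s = P_b - 20 = 70.
Deadweight loss is the triangle between the curves from Q_t to Q*: (1/2)(10 - 5)(20) = 50.

50.00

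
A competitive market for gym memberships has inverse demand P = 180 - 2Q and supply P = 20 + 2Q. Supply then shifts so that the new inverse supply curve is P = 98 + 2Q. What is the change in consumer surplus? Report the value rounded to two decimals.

Initial equilibrium: Q_0 = 40, P_0 = 100; CS_0 = (1/2)(40)(80) = 1600, PS_0 = (1/2)(40)(80) = 1600.
New equilibrium: 180 - 2Q = 98 + 2Q gives Q_1 = 20.5, P_1 = 139; CS_1 = 420.25, PS_1 = 420.25.
Change in consumer surplus = 420.25 - 1600 = -1179.75.

-1179.75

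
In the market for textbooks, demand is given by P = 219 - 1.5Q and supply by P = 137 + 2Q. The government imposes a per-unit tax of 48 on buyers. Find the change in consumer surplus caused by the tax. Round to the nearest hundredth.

-340.90

Pre-tax equilibrium: 219 - 1.5Q = 137 + 2Q gives Q* = 23.4286, P* = 183.8571.
With the tax, buyers' net willingness to pay falls by 48: (219 - 48) - 1.5Q = 137 + 2Q, so Q_t = 9.7143. Buyers pay P_b = 204.4286; sellers receive P_s = P_b - 48 = 156.4286.
Consumers lose the trapezoid between P* and P_b out to Q_t plus the triangle from Q_t to Q*: change in CS = 70.7755 - 411.6735 = -340.898.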